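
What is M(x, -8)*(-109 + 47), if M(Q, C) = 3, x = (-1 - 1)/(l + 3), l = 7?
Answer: -186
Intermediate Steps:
x = -1/5 (x = (-1 - 1)/(7 + 3) = -2/10 = -2*1/10 = -1/5 ≈ -0.20000)
M(x, -8)*(-109 + 47) = 3*(-109 + 47) = 3*(-62) = -186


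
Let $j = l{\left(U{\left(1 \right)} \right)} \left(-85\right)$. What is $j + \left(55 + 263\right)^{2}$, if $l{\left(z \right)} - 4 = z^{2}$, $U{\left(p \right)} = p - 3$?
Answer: $100444$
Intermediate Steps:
$U{\left(p \right)} = -3 + p$
$l{\left(z \right)} = 4 + z^{2}$
$j = -680$ ($j = \left(4 + \left(-3 + 1\right)^{2}\right) \left(-85\right) = \left(4 + \left(-2\right)^{2}\right) \left(-85\right) = \left(4 + 4\right) \left(-85\right) = 8 \left(-85\right) = -680$)
$j + \left(55 + 263\right)^{2} = -680 + \left(55 + 263\right)^{2} = -680 + 318^{2} = -680 + 101124 = 100444$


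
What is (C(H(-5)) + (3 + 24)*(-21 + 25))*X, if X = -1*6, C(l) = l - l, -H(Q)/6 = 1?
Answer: -648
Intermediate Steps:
H(Q) = -6 (H(Q) = -6*1 = -6)
C(l) = 0
X = -6
(C(H(-5)) + (3 + 24)*(-21 + 25))*X = (0 + (3 + 24)*(-21 + 25))*(-6) = (0 + 27*4)*(-6) = (0 + 108)*(-6) = 108*(-6) = -648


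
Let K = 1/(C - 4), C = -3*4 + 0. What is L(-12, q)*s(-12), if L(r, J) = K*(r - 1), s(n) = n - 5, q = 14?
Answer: -221/16 ≈ -13.813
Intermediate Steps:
C = -12 (C = -12 + 0 = -12)
s(n) = -5 + n
K = -1/16 (K = 1/(-12 - 4) = 1/(-16) = -1/16 ≈ -0.062500)
L(r, J) = 1/16 - r/16 (L(r, J) = -(r - 1)/16 = -(-1 + r)/16 = 1/16 - r/16)
L(-12, q)*s(-12) = (1/16 - 1/16*(-12))*(-5 - 12) = (1/16 + 3/4)*(-17) = (13/16)*(-17) = -221/16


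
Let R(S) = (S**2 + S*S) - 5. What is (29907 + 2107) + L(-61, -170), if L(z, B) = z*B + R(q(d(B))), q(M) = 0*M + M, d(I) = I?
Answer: 100179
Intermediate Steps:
q(M) = M (q(M) = 0 + M = M)
R(S) = -5 + 2*S**2 (R(S) = (S**2 + S**2) - 5 = 2*S**2 - 5 = -5 + 2*S**2)
L(z, B) = -5 + 2*B**2 + B*z (L(z, B) = z*B + (-5 + 2*B**2) = B*z + (-5 + 2*B**2) = -5 + 2*B**2 + B*z)
(29907 + 2107) + L(-61, -170) = (29907 + 2107) + (-5 + 2*(-170)**2 - 170*(-61)) = 32014 + (-5 + 2*28900 + 10370) = 32014 + (-5 + 57800 + 10370) = 32014 + 68165 = 100179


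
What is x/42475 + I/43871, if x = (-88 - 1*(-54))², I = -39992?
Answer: -1647945324/1863420725 ≈ -0.88437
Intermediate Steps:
x = 1156 (x = (-88 + 54)² = (-34)² = 1156)
x/42475 + I/43871 = 1156/42475 - 39992/43871 = -1647945324/1863420725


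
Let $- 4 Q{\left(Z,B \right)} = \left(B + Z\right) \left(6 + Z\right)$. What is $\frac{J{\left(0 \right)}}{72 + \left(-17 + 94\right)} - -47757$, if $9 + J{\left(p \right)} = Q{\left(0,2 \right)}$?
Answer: $\frac{7115781}{149} \approx 47757.0$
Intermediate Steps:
$Q{\left(Z,B \right)} = - \frac{\left(6 + Z\right) \left(B + Z\right)}{4}$ ($Q{\left(Z,B \right)} = - \frac{\left(B + Z\right) \left(6 + Z\right)}{4} = - \frac{\left(6 + Z\right) \left(B + Z\right)}{4}$)
$J{\left(p \right)} = -12$ ($J{\left(p \right)} = -9 - \left(3 + 0 + 0\right) = -9 + \left(-3 + 0 - 0 + 0\right) = -9 + \left(-3 + 0 + 0 + 0\right) = -9 - 3 = -12$)
$\frac{J{\left(0 \right)}}{72 + \left(-17 + 94\right)} - -47757 = \frac{1}{72 + \left(-17 + 94\right)} \left(-12\right) - -47757 = \frac{1}{72 + 77} \left(-12\right) + 47757 = \frac{1}{149} \left(-12\right) + 47757 = - \frac{12}{149} + 47757 = \frac{7115781}{149}$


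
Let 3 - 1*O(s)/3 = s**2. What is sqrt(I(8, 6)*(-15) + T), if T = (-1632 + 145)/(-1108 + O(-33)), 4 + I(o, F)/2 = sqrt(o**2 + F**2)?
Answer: I*sqrt(3424659838)/4366 ≈ 13.404*I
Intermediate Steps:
O(s) = 9 - 3*s**2
I(o, F) = -8 + 2*sqrt(F**2 + o**2) (I(o, F) = -8 + 2*sqrt(o**2 + F**2) = -8 + 2*sqrt(F**2 + o**2))
T = 1487/4366 (T = (-1632 + 145)/(-1108 + (9 - 3*(-33)**2)) = -1487/(-1108 + (9 - 3*1089)) = -1487/(-1108 + (9 - 3267)) = -1487/(-1108 - 3258) = -1487/(-4366) = -1487*(-1/4366) = 1487/4366 ≈ 0.34059)
sqrt(I(8, 6)*(-15) + T) = sqrt((-8 + 2*sqrt(6**2 + 8**2))*(-15) + 1487/4366) = sqrt((-8 + 2*sqrt(36 + 64))*(-15) + 1487/4366) = sqrt((-8 + 2*sqrt(100))*(-15) + 1487/4366) = sqrt((-8 + 2*10)*(-15) + 1487/4366) = sqrt((-8 + 20)*(-15) + 1487/4366) = sqrt(12*(-15) + 1487/4366) = sqrt(-180 + 1487/4366) = sqrt(-784393/4366) = I*sqrt(3424659838)/4366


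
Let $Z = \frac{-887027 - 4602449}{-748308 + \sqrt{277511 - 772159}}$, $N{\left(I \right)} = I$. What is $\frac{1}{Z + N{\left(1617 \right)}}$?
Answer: $\frac{113696475237939}{184681260129377327} - \frac{15096059 i \sqrt{1022}}{184681260129377327} \approx 0.00061564 - 2.6132 \cdot 10^{-9} i$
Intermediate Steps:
$Z = - \frac{5489476}{-748308 + 22 i \sqrt{1022}}$ ($Z = - \frac{5489476}{-748308 + \sqrt{-494648}} = - \frac{5489476}{-748308 + 22 i \sqrt{1022}} \approx 7.3358 + 0.0068947 i$)
$\frac{1}{Z + N{\left(1617 \right)}} = \frac{1}{\left(\frac{46679759166}{6363242699} + \frac{1372369 i \sqrt{1022}}{6363242699}\right) + 1617} = \frac{1}{\frac{10336043203449}{6363242699} + \frac{1372369 i \sqrt{1022}}{6363242699}}$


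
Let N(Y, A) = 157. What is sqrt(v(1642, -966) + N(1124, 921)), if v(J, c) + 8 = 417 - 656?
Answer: 3*I*sqrt(10) ≈ 9.4868*I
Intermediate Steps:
v(J, c) = -247 (v(J, c) = -8 + (417 - 656) = -8 - 239 = -247)
sqrt(v(1642, -966) + N(1124, 921)) = sqrt(-247 + 157) = sqrt(-90) = 3*I*sqrt(10)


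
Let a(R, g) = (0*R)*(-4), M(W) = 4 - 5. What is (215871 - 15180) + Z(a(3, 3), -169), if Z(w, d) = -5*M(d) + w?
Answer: 200696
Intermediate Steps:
M(W) = -1
a(R, g) = 0 (a(R, g) = 0*(-4) = 0)
Z(w, d) = 5 + w (Z(w, d) = -5*(-1) + w = 5 + w)
(215871 - 15180) + Z(a(3, 3), -169) = (215871 - 15180) + (5 + 0) = 200691 + 5 = 200696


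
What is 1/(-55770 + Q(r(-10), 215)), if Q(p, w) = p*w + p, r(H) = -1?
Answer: -1/55986 ≈ -1.7862e-5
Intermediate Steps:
Q(p, w) = p + p*w
1/(-55770 + Q(r(-10), 215)) = 1/(-55770 - (1 + 215)) = 1/(-55770 - 1*216) = 1/(-55770 - 216) = 1/(-55986) = -1/55986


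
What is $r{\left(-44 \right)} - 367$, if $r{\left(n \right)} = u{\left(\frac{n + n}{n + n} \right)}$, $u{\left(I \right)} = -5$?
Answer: $-372$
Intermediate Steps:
$r{\left(n \right)} = -5$
$r{\left(-44 \right)} - 367 = -5 - 367 = -372$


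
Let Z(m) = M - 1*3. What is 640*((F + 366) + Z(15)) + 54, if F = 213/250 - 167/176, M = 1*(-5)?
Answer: 63005802/275 ≈ 2.2911e+5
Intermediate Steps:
M = -5
F = -2131/22000 (F = 213*(1/250) - 167*1/176 = 213/250 - 167/176 = -2131/22000 ≈ -0.096864)
Z(m) = -8 (Z(m) = -5 - 1*3 = -5 - 3 = -8)
640*((F + 366) + Z(15)) + 54 = 640*((-2131/22000 + 366) - 8) + 54 = 640*(8049869/22000 - 8) + 54 = 640*(7873869/22000) + 54 = 62990952/275 + 54 = 63005802/275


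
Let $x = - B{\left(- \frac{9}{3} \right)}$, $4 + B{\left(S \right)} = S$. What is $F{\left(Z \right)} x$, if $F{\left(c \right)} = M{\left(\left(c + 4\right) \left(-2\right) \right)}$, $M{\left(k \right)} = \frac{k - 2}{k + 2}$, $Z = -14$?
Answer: $\frac{63}{11} \approx 5.7273$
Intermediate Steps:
$B{\left(S \right)} = -4 + S$
$x = 7$ ($x = - (-4 - \frac{9}{3}) = - (-4 - 3) = \left(-1\right) \left(-7\right) = 7$)
$M{\left(k \right)} = \frac{-2 + k}{2 + k}$
$F{\left(c \right)} = \frac{-10 - 2 c}{-6 - 2 c}$ ($F{\left(c \right)} = \frac{-2 + \left(c + 4\right) \left(-2\right)}{2 + \left(c + 4\right) \left(-2\right)} = \frac{-2 + \left(4 + c\right) \left(-2\right)}{2 + \left(4 + c\right) \left(-2\right)} = \frac{-2 - \left(8 + 2 c\right)}{2 - \left(8 + 2 c\right)} = \frac{-10 - 2 c}{-6 - 2 c}$)
$F{\left(Z \right)} x = \frac{5 - 14}{3 - 14} \cdot 7 = \frac{1}{-11} \left(-9\right) 7 = \left(- \frac{1}{11}\right) \left(-9\right) 7 = \frac{9}{11} \cdot 7 = \frac{63}{11}$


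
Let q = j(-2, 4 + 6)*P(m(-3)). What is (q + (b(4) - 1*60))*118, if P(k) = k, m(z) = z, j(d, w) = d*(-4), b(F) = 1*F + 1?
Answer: -9322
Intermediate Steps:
b(F) = 1 + F (b(F) = F + 1 = 1 + F)
j(d, w) = -4*d
q = -24 (q = -4*(-2)*(-3) = 8*(-3) = -24)
(q + (b(4) - 1*60))*118 = (-24 + ((1 + 4) - 1*60))*118 = (-24 + (5 - 60))*118 = (-24 - 55)*118 = -79*118 = -9322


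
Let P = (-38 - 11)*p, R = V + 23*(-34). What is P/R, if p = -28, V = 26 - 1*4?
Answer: -343/190 ≈ -1.8053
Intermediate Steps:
V = 22 (V = 26 - 4 = 22)
R = -760 (R = 22 + 23*(-34) = 22 - 782 = -760)
P = 1372 (P = (-38 - 11)*(-28) = -49*(-28) = 1372)
P/R = 1372/(-760) = 1372*(-1/760) = -343/190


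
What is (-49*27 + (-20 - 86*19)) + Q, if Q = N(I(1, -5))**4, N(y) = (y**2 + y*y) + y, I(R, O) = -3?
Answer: 47648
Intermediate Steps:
N(y) = y + 2*y**2 (N(y) = (y**2 + y**2) + y = 2*y**2 + y = y + 2*y**2)
Q = 50625 (Q = (-3*(1 + 2*(-3)))**4 = (-3*(1 - 6))**4 = (-3*(-5))**4 = 15**4 = 50625)
(-49*27 + (-20 - 86*19)) + Q = (-49*27 + (-20 - 86*19)) + 50625 = (-1323 + (-20 - 1634)) + 50625 = (-1323 - 1654) + 50625 = -2977 + 50625 = 47648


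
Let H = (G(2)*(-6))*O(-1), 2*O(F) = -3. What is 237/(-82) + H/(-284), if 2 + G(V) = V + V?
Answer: -8598/2911 ≈ -2.9536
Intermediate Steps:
G(V) = -2 + 2*V (G(V) = -2 + (V + V) = -2 + 2*V)
O(F) = -3/2 (O(F) = (1/2)*(-3) = -3/2)
H = 18 (H = ((-2 + 2*2)*(-6))*(-3/2) = ((-2 + 4)*(-6))*(-3/2) = (2*(-6))*(-3/2) = -12*(-3/2) = 18)
237/(-82) + H/(-284) = 237/(-82) + 18/(-284) = 237*(-1/82) + 18*(-1/284) = -237/82 - 9/142 = -8598/2911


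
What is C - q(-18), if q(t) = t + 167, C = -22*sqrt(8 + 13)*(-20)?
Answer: -149 + 440*sqrt(21) ≈ 1867.3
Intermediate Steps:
C = 440*sqrt(21) (C = -22*sqrt(21)*(-20) = 440*sqrt(21) ≈ 2016.3)
q(t) = 167 + t
C - q(-18) = 440*sqrt(21) - (167 - 18) = 440*sqrt(21) - 1*149 = 440*sqrt(21) - 149 = -149 + 440*sqrt(21)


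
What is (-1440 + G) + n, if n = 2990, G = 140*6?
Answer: 2390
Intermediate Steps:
G = 840
(-1440 + G) + n = (-1440 + 840) + 2990 = -600 + 2990 = 2390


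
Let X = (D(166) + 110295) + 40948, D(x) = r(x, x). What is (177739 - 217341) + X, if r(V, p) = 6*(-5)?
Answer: 111611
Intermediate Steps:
r(V, p) = -30
D(x) = -30
X = 151213 (X = (-30 + 110295) + 40948 = 110265 + 40948 = 151213)
(177739 - 217341) + X = (177739 - 217341) + 151213 = -39602 + 151213 = 111611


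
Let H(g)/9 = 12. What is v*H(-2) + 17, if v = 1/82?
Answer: 751/41 ≈ 18.317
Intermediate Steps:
H(g) = 108 (H(g) = 9*12 = 108)
v = 1/82 ≈ 0.012195
v*H(-2) + 17 = (1/82)*108 + 17 = 54/41 + 17 = 751/41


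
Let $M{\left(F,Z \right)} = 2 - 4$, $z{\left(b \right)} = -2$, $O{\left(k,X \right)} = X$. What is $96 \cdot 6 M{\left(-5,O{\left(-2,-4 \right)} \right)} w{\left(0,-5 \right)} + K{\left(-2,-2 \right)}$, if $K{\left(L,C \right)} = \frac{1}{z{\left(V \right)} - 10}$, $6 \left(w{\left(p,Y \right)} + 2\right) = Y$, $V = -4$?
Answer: $\frac{39167}{12} \approx 3263.9$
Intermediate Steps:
$w{\left(p,Y \right)} = -2 + \frac{Y}{6}$
$M{\left(F,Z \right)} = -2$
$K{\left(L,C \right)} = - \frac{1}{12}$ ($K{\left(L,C \right)} = \frac{1}{-2 - 10} = \frac{1}{-12} = - \frac{1}{12}$)
$96 \cdot 6 M{\left(-5,O{\left(-2,-4 \right)} \right)} w{\left(0,-5 \right)} + K{\left(-2,-2 \right)} = 96 \cdot 6 \left(-2\right) \left(-2 + \frac{1}{6} \left(-5\right)\right) - \frac{1}{12} = 96 \left(- 12 \left(-2 - \frac{5}{6}\right)\right) - \frac{1}{12} = 96 \left(\left(-12\right) \left(- \frac{17}{6}\right)\right) - \frac{1}{12} = 96 \cdot 34 - \frac{1}{12} = 3264 - \frac{1}{12} = \frac{39167}{12}$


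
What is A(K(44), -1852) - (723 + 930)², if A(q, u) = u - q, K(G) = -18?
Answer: -2734243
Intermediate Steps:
A(K(44), -1852) - (723 + 930)² = (-1852 - 1*(-18)) - (723 + 930)² = (-1852 + 18) - 1*1653² = -1834 - 1*2732409 = -1834 - 2732409 = -2734243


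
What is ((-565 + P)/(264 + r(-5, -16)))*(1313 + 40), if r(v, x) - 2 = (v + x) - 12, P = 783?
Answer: 294954/233 ≈ 1265.9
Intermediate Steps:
r(v, x) = -10 + v + x (r(v, x) = 2 + ((v + x) - 12) = 2 + (-12 + v + x) = -10 + v + x)
((-565 + P)/(264 + r(-5, -16)))*(1313 + 40) = ((-565 + 783)/(264 + (-10 - 5 - 16)))*(1313 + 40) = (218/(264 - 31))*1353 = (218/233)*1353 = 294954/233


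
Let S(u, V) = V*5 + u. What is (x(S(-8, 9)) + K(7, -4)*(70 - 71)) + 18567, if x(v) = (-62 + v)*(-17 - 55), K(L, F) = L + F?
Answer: 20364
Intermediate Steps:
K(L, F) = F + L
S(u, V) = u + 5*V (S(u, V) = 5*V + u = u + 5*V)
x(v) = 4464 - 72*v (x(v) = (-62 + v)*(-72) = 4464 - 72*v)
(x(S(-8, 9)) + K(7, -4)*(70 - 71)) + 18567 = ((4464 - 72*(-8 + 5*9)) + (-4 + 7)*(70 - 71)) + 18567 = ((4464 - 72*(-8 + 45)) + 3*(-1)) + 18567 = ((4464 - 72*37) - 3) + 18567 = ((4464 - 2664) - 3) + 18567 = (1800 - 3) + 18567 = 1797 + 18567 = 20364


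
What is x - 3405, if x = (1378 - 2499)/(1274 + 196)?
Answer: -5006471/1470 ≈ -3405.8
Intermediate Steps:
x = -1121/1470 ≈ -0.76258
x - 3405 = -1121/1470 - 3405 = -5006471/1470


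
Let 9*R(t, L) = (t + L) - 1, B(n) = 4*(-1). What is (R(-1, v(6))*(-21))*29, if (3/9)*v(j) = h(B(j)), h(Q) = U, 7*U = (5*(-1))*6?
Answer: 3016/3 ≈ 1005.3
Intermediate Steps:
U = -30/7 (U = ((5*(-1))*6)/7 = (-5*6)/7 = (⅐)*(-30) = -30/7 ≈ -4.2857)
B(n) = -4
h(Q) = -30/7
v(j) = -90/7 (v(j) = 3*(-30/7) = -90/7)
R(t, L) = -⅑ + L/9 + t/9 (R(t, L) = ((t + L) - 1)/9 = ((L + t) - 1)/9 = (-1 + L + t)/9 = -⅑ + L/9 + t/9)
(R(-1, v(6))*(-21))*29 = ((-⅑ + (⅑)*(-90/7) + (⅑)*(-1))*(-21))*29 = ((-⅑ - 10/7 - ⅑)*(-21))*29 = -104/63*(-21)*29 = (104/3)*29 = 3016/3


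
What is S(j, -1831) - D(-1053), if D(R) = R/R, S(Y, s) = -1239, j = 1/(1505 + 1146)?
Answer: -1240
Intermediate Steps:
j = 1/2651 ≈ 0.00037722
D(R) = 1
S(j, -1831) - D(-1053) = -1239 - 1*1 = -1239 - 1 = -1240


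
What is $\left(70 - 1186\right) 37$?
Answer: $-41292$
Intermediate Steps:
$\left(70 - 1186\right) 37 = \left(-1116\right) 37 = -41292$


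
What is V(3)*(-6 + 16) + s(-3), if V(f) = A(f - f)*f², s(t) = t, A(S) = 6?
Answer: 537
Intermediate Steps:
V(f) = 6*f²
V(3)*(-6 + 16) + s(-3) = (6*3²)*(-6 + 16) - 3 = (6*9)*10 - 3 = 54*10 - 3 = 540 - 3 = 537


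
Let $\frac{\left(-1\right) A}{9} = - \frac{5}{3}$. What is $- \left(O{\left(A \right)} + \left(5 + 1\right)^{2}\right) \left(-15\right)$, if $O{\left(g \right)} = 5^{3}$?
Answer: $2415$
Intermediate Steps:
$A = 15$ ($A = - 9 \left(- \frac{5}{3}\right) = - 9 \left(\left(-5\right) \frac{1}{3}\right) = \left(-9\right) \left(- \frac{5}{3}\right) = 15$)
$O{\left(g \right)} = 125$
$- \left(O{\left(A \right)} + \left(5 + 1\right)^{2}\right) \left(-15\right) = - \left(125 + \left(5 + 1\right)^{2}\right) \left(-15\right) = - \left(125 + 6^{2}\right) \left(-15\right) = - \left(125 + 36\right) \left(-15\right) = - 161 \left(-15\right) = \left(-1\right) \left(-2415\right) = 2415$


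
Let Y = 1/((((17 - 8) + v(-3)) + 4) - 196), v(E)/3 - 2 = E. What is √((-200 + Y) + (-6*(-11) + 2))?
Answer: I*√4566858/186 ≈ 11.489*I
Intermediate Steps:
v(E) = 6 + 3*E
Y = -1/186 (Y = 1/((((17 - 8) + (6 + 3*(-3))) + 4) - 196) = 1/(((9 + (6 - 9)) + 4) - 196) = 1/(((9 - 3) + 4) - 196) = 1/((6 + 4) - 196) = 1/(10 - 196) = 1/(-186) = -1/186 ≈ -0.0053763)
√((-200 + Y) + (-6*(-11) + 2)) = √((-200 - 1/186) + (-6*(-11) + 2)) = √(-37201/186 + (66 + 2)) = √(-37201/186 + 68) = √(-24553/186) = I*√4566858/186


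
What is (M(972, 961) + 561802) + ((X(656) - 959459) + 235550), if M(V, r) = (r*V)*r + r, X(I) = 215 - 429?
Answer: 897501052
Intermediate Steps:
X(I) = -214
M(V, r) = r + V*r**2 (M(V, r) = (V*r)*r + r = V*r**2 + r = r + V*r**2)
(M(972, 961) + 561802) + ((X(656) - 959459) + 235550) = (961*(1 + 972*961) + 561802) + ((-214 - 959459) + 235550) = (961*(1 + 934092) + 561802) + (-959673 + 235550) = (961*934093 + 561802) - 724123 = (897663373 + 561802) - 724123 = 898225175 - 724123 = 897501052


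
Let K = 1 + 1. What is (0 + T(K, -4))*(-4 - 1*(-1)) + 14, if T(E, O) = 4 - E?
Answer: 8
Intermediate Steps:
K = 2
(0 + T(K, -4))*(-4 - 1*(-1)) + 14 = (0 + (4 - 1*2))*(-4 - 1*(-1)) + 14 = (0 + (4 - 2))*(-4 + 1) + 14 = (0 + 2)*(-3) + 14 = 2*(-3) + 14 = -6 + 14 = 8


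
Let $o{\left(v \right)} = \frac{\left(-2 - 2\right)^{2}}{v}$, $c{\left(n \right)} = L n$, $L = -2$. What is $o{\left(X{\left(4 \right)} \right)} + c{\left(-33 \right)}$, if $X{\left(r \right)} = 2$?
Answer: $74$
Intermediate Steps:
$c{\left(n \right)} = - 2 n$
$o{\left(v \right)} = \frac{16}{v}$ ($o{\left(v \right)} = \frac{\left(-4\right)^{2}}{v} = \frac{16}{v}$)
$o{\left(X{\left(4 \right)} \right)} + c{\left(-33 \right)} = \frac{16}{2} - -66 = 16 \cdot \frac{1}{2} + 66 = 8 + 66 = 74$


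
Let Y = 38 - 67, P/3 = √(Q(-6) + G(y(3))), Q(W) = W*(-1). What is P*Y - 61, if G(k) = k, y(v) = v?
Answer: -322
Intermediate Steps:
Q(W) = -W
P = 9 (P = 3*√(-1*(-6) + 3) = 3*√(6 + 3) = 3*√9 = 3*3 = 9)
Y = -29
P*Y - 61 = 9*(-29) - 61 = -261 - 61 = -322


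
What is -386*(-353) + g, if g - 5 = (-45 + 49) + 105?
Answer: 136372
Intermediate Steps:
g = 114 (g = 5 + ((-45 + 49) + 105) = 5 + (4 + 105) = 5 + 109 = 114)
-386*(-353) + g = -386*(-353) + 114 = 136258 + 114 = 136372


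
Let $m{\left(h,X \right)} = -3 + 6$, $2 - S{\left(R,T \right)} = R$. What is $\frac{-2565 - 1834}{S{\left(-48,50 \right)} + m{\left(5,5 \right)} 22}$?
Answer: $- \frac{4399}{116} \approx -37.922$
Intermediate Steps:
$S{\left(R,T \right)} = 2 - R$
$m{\left(h,X \right)} = 3$
$\frac{-2565 - 1834}{S{\left(-48,50 \right)} + m{\left(5,5 \right)} 22} = \frac{-2565 - 1834}{\left(2 - -48\right) + 3 \cdot 22} = - \frac{4399}{\left(2 + 48\right) + 66} = - \frac{4399}{50 + 66} = - \frac{4399}{116}$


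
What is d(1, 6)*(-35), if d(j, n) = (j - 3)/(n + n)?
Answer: 35/6 ≈ 5.8333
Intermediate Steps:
d(j, n) = (-3 + j)/(2*n) (d(j, n) = (-3 + j)/((2*n)) = (-3 + j)*(1/(2*n)) = (-3 + j)/(2*n))
d(1, 6)*(-35) = ((½)*(-3 + 1)/6)*(-35) = ((½)*(⅙)*(-2))*(-35) = -⅙*(-35) = 35/6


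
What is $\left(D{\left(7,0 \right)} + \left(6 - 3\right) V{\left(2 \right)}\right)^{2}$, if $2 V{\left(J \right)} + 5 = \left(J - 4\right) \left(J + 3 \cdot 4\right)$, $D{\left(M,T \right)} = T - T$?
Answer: $\frac{9801}{4} \approx 2450.3$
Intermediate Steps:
$D{\left(M,T \right)} = 0$
$V{\left(J \right)} = - \frac{5}{2} + \frac{\left(-4 + J\right) \left(12 + J\right)}{2}$ ($V{\left(J \right)} = - \frac{5}{2} + \frac{\left(J - 4\right) \left(J + 3 \cdot 4\right)}{2} = - \frac{5}{2} + \frac{\left(-4 + J\right) \left(J + 12\right)}{2} = - \frac{5}{2} + \frac{\left(-4 + J\right) \left(12 + J\right)}{2}$)
$\left(D{\left(7,0 \right)} + \left(6 - 3\right) V{\left(2 \right)}\right)^{2} = \left(0 + \left(6 - 3\right) \left(- \frac{53}{2} + \frac{2^{2}}{2} + 4 \cdot 2\right)\right)^{2} = \left(0 + 3 \left(- \frac{53}{2} + \frac{1}{2} \cdot 4 + 8\right)\right)^{2} = \left(0 + 3 \left(- \frac{53}{2} + 2 + 8\right)\right)^{2} = \left(0 + 3 \left(- \frac{33}{2}\right)\right)^{2} = \left(0 - \frac{99}{2}\right)^{2} = \left(- \frac{99}{2}\right)^{2} = \frac{9801}{4}$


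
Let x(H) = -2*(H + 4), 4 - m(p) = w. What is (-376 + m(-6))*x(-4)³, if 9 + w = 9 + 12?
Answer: 0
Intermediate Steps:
w = 12 (w = -9 + (9 + 12) = -9 + 21 = 12)
m(p) = -8 (m(p) = 4 - 1*12 = 4 - 12 = -8)
x(H) = -8 - 2*H (x(H) = -2*(4 + H) = -8 - 2*H)
(-376 + m(-6))*x(-4)³ = (-376 - 8)*(-8 - 2*(-4))³ = -384*(-8 + 8)³ = -384*0³ = -384*0 = 0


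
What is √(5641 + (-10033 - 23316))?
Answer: 2*I*√6927 ≈ 166.46*I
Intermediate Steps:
√(5641 + (-10033 - 23316)) = √(5641 - 33349) = √(-27708) = 2*I*√6927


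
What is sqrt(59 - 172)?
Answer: I*sqrt(113) ≈ 10.63*I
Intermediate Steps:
sqrt(59 - 172) = sqrt(-113) = I*sqrt(113)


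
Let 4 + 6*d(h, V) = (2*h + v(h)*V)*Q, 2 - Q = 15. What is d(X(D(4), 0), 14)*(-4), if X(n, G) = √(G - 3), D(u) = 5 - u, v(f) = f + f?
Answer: 8/3 + 260*I*√3 ≈ 2.6667 + 450.33*I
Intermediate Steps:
v(f) = 2*f
Q = -13 (Q = 2 - 1*15 = 2 - 15 = -13)
X(n, G) = √(-3 + G)
d(h, V) = -⅔ - 13*h/3 - 13*V*h/3 (d(h, V) = -⅔ + ((2*h + (2*h)*V)*(-13))/6 = -⅔ + ((2*h + 2*V*h)*(-13))/6 = -⅔ + (-26*h - 26*V*h)/6 = -⅔ + (-13*h/3 - 13*V*h/3) = -⅔ - 13*h/3 - 13*V*h/3)
d(X(D(4), 0), 14)*(-4) = (-⅔ - 13*√(-3 + 0)/3 - 13/3*14*√(-3 + 0))*(-4) = (-⅔ - 13*I*√3/3 - 13/3*14*√(-3))*(-4) = (-⅔ - 13*I*√3/3 - 13/3*14*I*√3)*(-4) = (-⅔ - 13*I*√3/3 - 182*I*√3/3)*(-4) = (-⅔ - 65*I*√3)*(-4) = 8/3 + 260*I*√3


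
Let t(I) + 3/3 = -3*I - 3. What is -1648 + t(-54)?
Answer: -1490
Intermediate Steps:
t(I) = -4 - 3*I (t(I) = -1 + (-3*I - 3) = -1 + (-3 - 3*I) = -4 - 3*I)
-1648 + t(-54) = -1648 + (-4 - 3*(-54)) = -1648 + (-4 + 162) = -1648 + 158 = -1490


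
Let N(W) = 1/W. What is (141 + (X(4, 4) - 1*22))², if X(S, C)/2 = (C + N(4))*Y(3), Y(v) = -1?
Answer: 48841/4 ≈ 12210.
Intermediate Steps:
N(W) = 1/W
X(S, C) = -½ - 2*C (X(S, C) = 2*((C + 1/4)*(-1)) = 2*((C + ¼)*(-1)) = 2*((¼ + C)*(-1)) = 2*(-¼ - C) = -½ - 2*C)
(141 + (X(4, 4) - 1*22))² = (141 + ((-½ - 2*4) - 1*22))² = (141 + ((-½ - 8) - 22))² = (141 + (-17/2 - 22))² = (141 - 61/2)² = (221/2)² = 48841/4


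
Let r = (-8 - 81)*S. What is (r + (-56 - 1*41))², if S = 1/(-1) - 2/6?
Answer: 4225/9 ≈ 469.44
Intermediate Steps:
S = -4/3 (S = 1*(-1) - 2*⅙ = -1 - ⅓ = -4/3 ≈ -1.3333)
r = 356/3 (r = (-8 - 81)*(-4/3) = -89*(-4/3) = 356/3 ≈ 118.67)
(r + (-56 - 1*41))² = (356/3 + (-56 - 1*41))² = (356/3 + (-56 - 41))² = (356/3 - 97)² = (65/3)² = 4225/9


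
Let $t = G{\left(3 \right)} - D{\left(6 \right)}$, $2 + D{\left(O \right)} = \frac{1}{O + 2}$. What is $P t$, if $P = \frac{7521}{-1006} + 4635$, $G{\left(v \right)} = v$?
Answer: $\frac{181556271}{8048} \approx 22559.0$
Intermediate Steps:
$D{\left(O \right)} = -2 + \frac{1}{2 + O}$ ($D{\left(O \right)} = -2 + \frac{1}{O + 2} = -2 + \frac{1}{2 + O}$)
$t = \frac{39}{8}$ ($t = 3 - \frac{-3 - 12}{2 + 6} = 3 - \frac{-3 - 12}{8} = 3 - \frac{1}{8} \left(-15\right) = 3 - - \frac{15}{8} = 3 + \frac{15}{8} = \frac{39}{8} \approx 4.875$)
$P = \frac{4655289}{1006}$ ($P = 7521 \left(- \frac{1}{1006}\right) + 4635 = - \frac{7521}{1006} + 4635 = \frac{4655289}{1006} \approx 4627.5$)
$P t = \frac{4655289}{1006} \cdot \frac{39}{8} = \frac{181556271}{8048}$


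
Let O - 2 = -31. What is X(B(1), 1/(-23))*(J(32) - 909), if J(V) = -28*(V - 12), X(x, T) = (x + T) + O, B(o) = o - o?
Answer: 981292/23 ≈ 42665.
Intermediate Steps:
O = -29 (O = 2 - 31 = -29)
B(o) = 0
X(x, T) = -29 + T + x (X(x, T) = (x + T) - 29 = (T + x) - 29 = -29 + T + x)
J(V) = 336 - 28*V (J(V) = -28*(-12 + V) = 336 - 28*V)
X(B(1), 1/(-23))*(J(32) - 909) = (-29 + 1/(-23) + 0)*((336 - 28*32) - 909) = (-29 - 1/23 + 0)*((336 - 896) - 909) = -668*(-560 - 909)/23 = -668/23*(-1469) = 981292/23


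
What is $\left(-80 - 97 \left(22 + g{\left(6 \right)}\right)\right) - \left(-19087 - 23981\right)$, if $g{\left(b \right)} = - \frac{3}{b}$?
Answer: $\frac{81805}{2} \approx 40903.0$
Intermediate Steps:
$\left(-80 - 97 \left(22 + g{\left(6 \right)}\right)\right) - \left(-19087 - 23981\right) = \left(-80 - 97 \left(22 - \frac{3}{6}\right)\right) - \left(-19087 - 23981\right) = \left(-80 - 97 \left(22 - \frac{1}{2}\right)\right) - \left(-19087 - 23981\right) = \left(-80 - 97 \left(22 - \frac{1}{2}\right)\right) - -43068 = \left(-80 - \frac{4171}{2}\right) + 43068 = - \frac{4331}{2} + 43068 = \frac{81805}{2}$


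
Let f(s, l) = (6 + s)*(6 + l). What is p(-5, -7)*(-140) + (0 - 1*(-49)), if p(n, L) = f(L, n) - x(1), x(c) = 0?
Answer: 189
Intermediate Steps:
f(s, l) = (6 + l)*(6 + s)
p(n, L) = 36 + 6*L + 6*n + L*n (p(n, L) = (36 + 6*n + 6*L + n*L) - 1*0 = (36 + 6*n + 6*L + L*n) + 0 = (36 + 6*L + 6*n + L*n) + 0 = 36 + 6*L + 6*n + L*n)
p(-5, -7)*(-140) + (0 - 1*(-49)) = (36 + 6*(-7) + 6*(-5) - 7*(-5))*(-140) + (0 - 1*(-49)) = (36 - 42 - 30 + 35)*(-140) + (0 + 49) = -1*(-140) + 49 = 140 + 49 = 189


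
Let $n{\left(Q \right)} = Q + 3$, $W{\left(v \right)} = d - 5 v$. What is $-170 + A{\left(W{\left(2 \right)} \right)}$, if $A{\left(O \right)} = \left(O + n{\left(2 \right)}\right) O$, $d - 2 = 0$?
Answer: $-146$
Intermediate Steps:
$d = 2$ ($d = 2 + 0 = 2$)
$W{\left(v \right)} = 2 - 5 v$
$n{\left(Q \right)} = 3 + Q$
$A{\left(O \right)} = O \left(5 + O\right)$ ($A{\left(O \right)} = \left(O + \left(3 + 2\right)\right) O = \left(O + 5\right) O = \left(5 + O\right) O = O \left(5 + O\right)$)
$-170 + A{\left(W{\left(2 \right)} \right)} = -170 + \left(2 - 10\right) \left(5 + \left(2 - 10\right)\right) = -170 - 8 \left(5 - 8\right) = -170 - -24 = -170 + 24 = -146$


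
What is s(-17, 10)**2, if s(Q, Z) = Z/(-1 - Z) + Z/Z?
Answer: 1/121 ≈ 0.0082645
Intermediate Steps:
s(Q, Z) = 1 + Z/(-1 - Z) (s(Q, Z) = Z/(-1 - Z) + 1 = 1 + Z/(-1 - Z))
s(-17, 10)**2 = (1/(1 + 10))**2 = (1/11)**2 = 1/121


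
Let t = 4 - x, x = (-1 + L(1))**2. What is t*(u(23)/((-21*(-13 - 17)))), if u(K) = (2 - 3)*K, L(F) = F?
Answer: -46/315 ≈ -0.14603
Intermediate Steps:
x = 0 (x = (-1 + 1)**2 = 0**2 = 0)
t = 4 (t = 4 - 1*0 = 4 + 0 = 4)
u(K) = -K
t*(u(23)/((-21*(-13 - 17)))) = 4*((-1*23)/((-21*(-13 - 17)))) = 4*(-23/((-21*(-30)))) = 4*(-23/630) = -46/315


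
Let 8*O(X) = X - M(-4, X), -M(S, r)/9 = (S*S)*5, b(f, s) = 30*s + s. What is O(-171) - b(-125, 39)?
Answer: -9123/8 ≈ -1140.4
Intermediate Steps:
b(f, s) = 31*s
M(S, r) = -45*S² (M(S, r) = -9*S*S*5 = -9*S²*5 = -45*S²)
O(X) = 90 + X/8 (O(X) = (X - (-45)*(-4)²)/8 = (X - (-45)*16)/8 = (X - 1*(-720))/8 = (X + 720)/8 = (720 + X)/8 = 90 + X/8)
O(-171) - b(-125, 39) = (90 + (⅛)*(-171)) - 31*39 = (90 - 171/8) - 1*1209 = 549/8 - 1209 = -9123/8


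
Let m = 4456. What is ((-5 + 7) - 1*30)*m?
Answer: -124768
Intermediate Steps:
((-5 + 7) - 1*30)*m = ((-5 + 7) - 1*30)*4456 = (2 - 30)*4456 = -28*4456 = -124768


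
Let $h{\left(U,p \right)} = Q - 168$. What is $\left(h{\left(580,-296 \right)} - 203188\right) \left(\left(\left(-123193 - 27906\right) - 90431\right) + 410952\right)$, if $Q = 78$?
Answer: $-34439765316$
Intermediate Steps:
$h{\left(U,p \right)} = -90$ ($h{\left(U,p \right)} = 78 - 168 = -90$)
$\left(h{\left(580,-296 \right)} - 203188\right) \left(\left(\left(-123193 - 27906\right) - 90431\right) + 410952\right) = \left(-90 - 203188\right) \left(\left(\left(-123193 - 27906\right) - 90431\right) + 410952\right) = - 203278 \left(\left(-151099 - 90431\right) + 410952\right) = - 203278 \left(-241530 + 410952\right) = \left(-203278\right) 169422 = -34439765316$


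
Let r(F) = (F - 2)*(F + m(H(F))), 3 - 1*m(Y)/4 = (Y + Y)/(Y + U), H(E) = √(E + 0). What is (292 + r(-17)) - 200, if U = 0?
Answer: 339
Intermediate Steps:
H(E) = √E
m(Y) = 4 (m(Y) = 12 - 4*(Y + Y)/(Y + 0) = 12 - 4*2*Y/Y = 12 - 4*2 = 12 - 8 = 4)
r(F) = (-2 + F)*(4 + F) (r(F) = (F - 2)*(F + 4) = (-2 + F)*(4 + F))
(292 + r(-17)) - 200 = (292 + (-8 + (-17)² + 2*(-17))) - 200 = (292 + (-8 + 289 - 34)) - 200 = (292 + 247) - 200 = 539 - 200 = 339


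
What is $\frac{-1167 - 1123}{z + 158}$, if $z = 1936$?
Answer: $- \frac{1145}{1047} \approx -1.0936$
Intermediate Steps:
$\frac{-1167 - 1123}{z + 158} = \frac{-1167 - 1123}{1936 + 158} = - \frac{2290}{2094} = \left(-2290\right) \frac{1}{2094} = - \frac{1145}{1047}$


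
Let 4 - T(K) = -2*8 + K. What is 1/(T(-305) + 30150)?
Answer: 1/30475 ≈ 3.2814e-5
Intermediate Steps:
T(K) = 20 - K (T(K) = 4 - (-2*8 + K) = 4 - (-16 + K) = 4 + (16 - K) = 20 - K)
1/(T(-305) + 30150) = 1/((20 - 1*(-305)) + 30150) = 1/((20 + 305) + 30150) = 1/(325 + 30150) = 1/30475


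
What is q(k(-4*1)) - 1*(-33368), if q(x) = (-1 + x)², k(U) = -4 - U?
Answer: 33369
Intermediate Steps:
q(k(-4*1)) - 1*(-33368) = (-1 + (-4 - (-4)))² - 1*(-33368) = (-1 + (-4 - 1*(-4)))² + 33368 = (-1 + (-4 + 4))² + 33368 = (-1 + 0)² + 33368 = (-1)² + 33368 = 1 + 33368 = 33369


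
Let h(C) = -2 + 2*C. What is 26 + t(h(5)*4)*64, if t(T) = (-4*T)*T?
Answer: -262118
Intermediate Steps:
t(T) = -4*T²
26 + t(h(5)*4)*64 = 26 - 4*16*(-2 + 2*5)²*64 = 26 - 4*16*(-2 + 10)²*64 = 26 - 4*(8*4)²*64 = 26 - 4*32²*64 = 26 - 4*1024*64 = 26 - 4096*64 = 26 - 262144 = -262118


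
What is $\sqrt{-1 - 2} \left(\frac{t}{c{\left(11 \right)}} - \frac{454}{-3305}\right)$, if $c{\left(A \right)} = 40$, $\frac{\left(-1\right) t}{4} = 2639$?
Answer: $- \frac{1743471 i \sqrt{3}}{6610} \approx - 456.85 i$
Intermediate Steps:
$t = -10556$ ($t = \left(-4\right) 2639 = -10556$)
$\sqrt{-1 - 2} \left(\frac{t}{c{\left(11 \right)}} - \frac{454}{-3305}\right) = \sqrt{-1 - 2} \left(- \frac{10556}{40} - \frac{454}{-3305}\right) = \sqrt{-3} \left(\left(-10556\right) \frac{1}{40} - - \frac{454}{3305}\right) = i \sqrt{3} \left(- \frac{2639}{10} + \frac{454}{3305}\right) = i \sqrt{3} \left(- \frac{1743471}{6610}\right) = - \frac{1743471 i \sqrt{3}}{6610}$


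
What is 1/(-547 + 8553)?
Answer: 1/8006 ≈ 0.00012491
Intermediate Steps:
1/(-547 + 8553) = 1/8006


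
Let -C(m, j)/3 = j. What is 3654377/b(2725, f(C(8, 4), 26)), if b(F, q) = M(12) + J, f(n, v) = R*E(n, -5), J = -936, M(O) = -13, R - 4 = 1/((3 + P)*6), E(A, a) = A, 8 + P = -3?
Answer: -3654377/949 ≈ -3850.8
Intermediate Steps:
P = -11 (P = -8 - 3 = -11)
R = 191/48 (R = 4 + 1/((3 - 11)*6) = 4 + 1/(-8*6) = 4 + 1/(-48) = 4 - 1/48 = 191/48 ≈ 3.9792)
C(m, j) = -3*j
f(n, v) = 191*n/48
b(F, q) = -949 (b(F, q) = -13 - 936 = -949)
3654377/b(2725, f(C(8, 4), 26)) = 3654377/(-949) = 3654377*(-1/949) = -3654377/949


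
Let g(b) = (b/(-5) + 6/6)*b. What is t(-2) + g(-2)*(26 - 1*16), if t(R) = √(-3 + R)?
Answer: -28 + I*√5 ≈ -28.0 + 2.2361*I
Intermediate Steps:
g(b) = b*(1 - b/5) (g(b) = (b*(-⅕) + 6*(⅙))*b = (-b/5 + 1)*b = (1 - b/5)*b = b*(1 - b/5))
t(-2) + g(-2)*(26 - 1*16) = √(-3 - 2) + ((⅕)*(-2)*(5 - 1*(-2)))*(26 - 1*16) = √(-5) + ((⅕)*(-2)*(5 + 2))*(26 - 16) = I*√5 + ((⅕)*(-2)*7)*10 = I*√5 - 14/5*10 = I*√5 - 28 = -28 + I*√5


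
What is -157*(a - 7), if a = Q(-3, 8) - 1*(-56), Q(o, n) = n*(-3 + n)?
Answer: -13973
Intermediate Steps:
a = 96 (a = 8*(-3 + 8) - 1*(-56) = 8*5 + 56 = 40 + 56 = 96)
-157*(a - 7) = -157*(96 - 7) = -157*89 = -13973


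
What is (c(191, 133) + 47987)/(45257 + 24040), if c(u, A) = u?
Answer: 48178/69297 ≈ 0.69524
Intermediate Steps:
(c(191, 133) + 47987)/(45257 + 24040) = (191 + 47987)/(45257 + 24040) = 48178/69297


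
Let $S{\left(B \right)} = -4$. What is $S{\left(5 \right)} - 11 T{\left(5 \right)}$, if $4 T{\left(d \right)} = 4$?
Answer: $-15$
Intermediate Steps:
$T{\left(d \right)} = 1$ ($T{\left(d \right)} = \frac{1}{4} \cdot 4 = 1$)
$S{\left(5 \right)} - 11 T{\left(5 \right)} = -4 - 11 = -15$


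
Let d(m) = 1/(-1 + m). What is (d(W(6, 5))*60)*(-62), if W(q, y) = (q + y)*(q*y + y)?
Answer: -155/16 ≈ -9.6875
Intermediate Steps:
W(q, y) = (q + y)*(y + q*y)
(d(W(6, 5))*60)*(-62) = (60/(-1 + 5*(6 + 5 + 6**2 + 6*5)))*(-62) = (60/(-1 + 5*(6 + 5 + 36 + 30)))*(-62) = (60/(-1 + 5*77))*(-62) = (60/(-1 + 385))*(-62) = (60/384)*(-62) = ((1/384)*60)*(-62) = (5/32)*(-62) = -155/16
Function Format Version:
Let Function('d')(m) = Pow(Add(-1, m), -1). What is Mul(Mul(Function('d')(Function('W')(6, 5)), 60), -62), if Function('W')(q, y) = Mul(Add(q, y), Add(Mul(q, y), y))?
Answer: Rational(-155, 16) ≈ -9.6875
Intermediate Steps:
Function('W')(q, y) = Mul(Add(q, y), Add(y, Mul(q, y)))
Mul(Mul(Function('d')(Function('W')(6, 5)), 60), -62) = Mul(Mul(Pow(Add(-1, Mul(5, Add(6, 5, Pow(6, 2), Mul(6, 5)))), -1), 60), -62) = Mul(Mul(Pow(Add(-1, Mul(5, Add(6, 5, 36, 30))), -1), 60), -62) = Mul(Mul(Pow(Add(-1, Mul(5, 77)), -1), 60), -62) = Mul(Mul(Pow(Add(-1, 385), -1), 60), -62) = Mul(Mul(Pow(384, -1), 60), -62) = Mul(Mul(Rational(1, 384), 60), -62) = Mul(Rational(5, 32), -62) = Rational(-155, 16)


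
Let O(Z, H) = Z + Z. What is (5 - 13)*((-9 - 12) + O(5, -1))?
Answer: 88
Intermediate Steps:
O(Z, H) = 2*Z
(5 - 13)*((-9 - 12) + O(5, -1)) = (5 - 13)*((-9 - 12) + 2*5) = -8*(-21 + 10) = -8*(-11) = 88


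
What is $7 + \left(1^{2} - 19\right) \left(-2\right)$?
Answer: $43$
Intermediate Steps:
$7 + \left(1^{2} - 19\right) \left(-2\right) = 7 + \left(1 - 19\right) \left(-2\right) = 7 - -36 = 7 + 36 = 43$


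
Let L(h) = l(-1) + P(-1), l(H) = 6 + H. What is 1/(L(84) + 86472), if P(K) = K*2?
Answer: 1/86475 ≈ 1.1564e-5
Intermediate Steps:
P(K) = 2*K
L(h) = 3 (L(h) = (6 - 1) + 2*(-1) = 5 - 2 = 3)
1/(L(84) + 86472) = 1/(3 + 86472) = 1/86475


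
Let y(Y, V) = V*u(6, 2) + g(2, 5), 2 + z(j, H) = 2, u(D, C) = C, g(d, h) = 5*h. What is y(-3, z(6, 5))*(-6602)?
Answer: -165050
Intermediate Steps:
z(j, H) = 0 (z(j, H) = -2 + 2 = 0)
y(Y, V) = 25 + 2*V (y(Y, V) = V*2 + 5*5 = 2*V + 25 = 25 + 2*V)
y(-3, z(6, 5))*(-6602) = (25 + 2*0)*(-6602) = (25 + 0)*(-6602) = 25*(-6602) = -165050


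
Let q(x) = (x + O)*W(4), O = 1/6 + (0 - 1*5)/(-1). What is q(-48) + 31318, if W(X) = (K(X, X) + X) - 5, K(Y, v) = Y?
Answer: 62379/2 ≈ 31190.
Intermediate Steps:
O = 31/6 (O = 1*(⅙) + (0 - 5)*(-1) = ⅙ - 5*(-1) = ⅙ + 5 = 31/6 ≈ 5.1667)
W(X) = -5 + 2*X (W(X) = (X + X) - 5 = 2*X - 5 = -5 + 2*X)
q(x) = 31/2 + 3*x (q(x) = (x + 31/6)*(-5 + 2*4) = (31/6 + x)*(-5 + 8) = (31/6 + x)*3 = 31/2 + 3*x)
q(-48) + 31318 = (31/2 + 3*(-48)) + 31318 = (31/2 - 144) + 31318 = -257/2 + 31318 = 62379/2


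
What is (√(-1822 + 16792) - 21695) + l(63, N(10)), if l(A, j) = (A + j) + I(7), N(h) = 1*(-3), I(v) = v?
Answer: -21628 + √14970 ≈ -21506.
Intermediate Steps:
N(h) = -3
l(A, j) = 7 + A + j (l(A, j) = (A + j) + 7 = 7 + A + j)
(√(-1822 + 16792) - 21695) + l(63, N(10)) = (√(-1822 + 16792) - 21695) + (7 + 63 - 3) = (√14970 - 21695) + 67 = (-21695 + √14970) + 67 = -21628 + √14970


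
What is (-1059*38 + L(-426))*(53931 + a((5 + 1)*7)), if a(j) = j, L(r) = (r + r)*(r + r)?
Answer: 37007235126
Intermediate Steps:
L(r) = 4*r² (L(r) = (2*r)*(2*r) = 4*r²)
(-1059*38 + L(-426))*(53931 + a((5 + 1)*7)) = (-1059*38 + 4*(-426)²)*(53931 + (5 + 1)*7) = (-40242 + 4*181476)*(53931 + 6*7) = (-40242 + 725904)*(53931 + 42) = 685662*53973 = 37007235126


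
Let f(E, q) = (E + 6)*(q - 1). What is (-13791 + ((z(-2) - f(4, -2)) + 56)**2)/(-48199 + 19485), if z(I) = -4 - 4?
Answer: 1101/4102 ≈ 0.26841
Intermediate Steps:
f(E, q) = (-1 + q)*(6 + E) (f(E, q) = (6 + E)*(-1 + q) = (-1 + q)*(6 + E))
z(I) = -8
(-13791 + ((z(-2) - f(4, -2)) + 56)**2)/(-48199 + 19485) = (-13791 + ((-8 - (-6 - 1*4 + 6*(-2) + 4*(-2))) + 56)**2)/(-48199 + 19485) = (-13791 + ((-8 - (-6 - 4 - 12 - 8)) + 56)**2)/(-28714) = (-13791 + ((-8 - 1*(-30)) + 56)**2)*(-1/28714) = (-13791 + ((-8 + 30) + 56)**2)*(-1/28714) = (-13791 + (22 + 56)**2)*(-1/28714) = (-13791 + 78**2)*(-1/28714) = (-13791 + 6084)*(-1/28714) = -7707*(-1/28714) = 1101/4102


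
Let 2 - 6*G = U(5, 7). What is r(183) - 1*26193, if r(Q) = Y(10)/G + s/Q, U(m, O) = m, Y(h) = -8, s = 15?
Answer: -1596792/61 ≈ -26177.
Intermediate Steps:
G = -1/2 (G = 1/3 - 1/6*5 = 1/3 - 5/6 = -1/2 ≈ -0.50000)
r(Q) = 16 + 15/Q (r(Q) = -8/(-1/2) + 15/Q = -8*(-2) + 15/Q = 16 + 15/Q)
r(183) - 1*26193 = (16 + 15/183) - 1*26193 = (16 + 15*(1/183)) - 26193 = (16 + 5/61) - 26193 = 981/61 - 26193 = -1596792/61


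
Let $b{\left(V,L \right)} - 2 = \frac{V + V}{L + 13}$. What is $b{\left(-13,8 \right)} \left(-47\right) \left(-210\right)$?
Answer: $7520$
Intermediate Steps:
$b{\left(V,L \right)} = 2 + \frac{2 V}{13 + L}$ ($b{\left(V,L \right)} = 2 + \frac{V + V}{L + 13} = 2 + \frac{2 V}{13 + L}$)
$b{\left(-13,8 \right)} \left(-47\right) \left(-210\right) = \frac{2 \left(13 + 8 - 13\right)}{13 + 8} \left(-47\right) \left(-210\right) = 2 \cdot \frac{1}{21} \cdot 8 \left(-47\right) \left(-210\right) = \frac{16}{21} \left(-47\right) \left(-210\right) = \left(- \frac{752}{21}\right) \left(-210\right) = 7520$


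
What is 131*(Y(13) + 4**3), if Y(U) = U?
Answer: 10087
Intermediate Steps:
131*(Y(13) + 4**3) = 131*(13 + 4**3) = 131*(13 + 64) = 131*77 = 10087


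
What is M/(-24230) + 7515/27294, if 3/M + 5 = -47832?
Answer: 725880438711/2636351364995 ≈ 0.27534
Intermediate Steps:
M = -3/47837 (M = 3/(-5 - 47832) = 3/(-47837) = 3*(-1/47837) = -3/47837 ≈ -6.2713e-5)
M/(-24230) + 7515/27294 = -3/47837/(-24230) + 7515/27294 = -3/47837*(-1/24230) + 7515*(1/27294) = 3/1159090510 + 2505/9098 = 725880438711/2636351364995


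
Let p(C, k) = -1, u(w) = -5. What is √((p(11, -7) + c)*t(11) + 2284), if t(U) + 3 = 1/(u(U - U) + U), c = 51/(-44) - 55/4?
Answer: √10145454/66 ≈ 48.260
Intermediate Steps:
c = -164/11 (c = 51*(-1/44) - 55*¼ = -51/44 - 55/4 = -164/11 ≈ -14.909)
t(U) = -3 + 1/(-5 + U)
√((p(11, -7) + c)*t(11) + 2284) = √((-1 - 164/11)*((16 - 3*11)/(-5 + 11)) + 2284) = √(-175*(16 - 33)/(11*6) + 2284) = √(-175*(-17)/66 + 2284) = √(-175/11*(-17/6) + 2284) = √(2975/66 + 2284) = √(153719/66) = √10145454/66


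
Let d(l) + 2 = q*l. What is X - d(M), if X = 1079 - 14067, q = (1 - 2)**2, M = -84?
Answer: -12902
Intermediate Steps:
q = 1 (q = (-1)**2 = 1)
d(l) = -2 + l (d(l) = -2 + 1*l = -2 + l)
X = -12988
X - d(M) = -12988 - (-2 - 84) = -12988 - 1*(-86) = -12988 + 86 = -12902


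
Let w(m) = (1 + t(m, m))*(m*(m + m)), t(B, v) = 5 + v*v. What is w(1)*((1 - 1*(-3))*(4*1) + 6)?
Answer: 308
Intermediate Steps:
t(B, v) = 5 + v**2
w(m) = 2*m**2*(6 + m**2) (w(m) = (1 + (5 + m**2))*(m*(m + m)) = (6 + m**2)*(m*(2*m)) = (6 + m**2)*(2*m**2) = 2*m**2*(6 + m**2))
w(1)*((1 - 1*(-3))*(4*1) + 6) = (2*1**2*(6 + 1**2))*((1 - 1*(-3))*(4*1) + 6) = (2*1*(6 + 1))*((1 + 3)*4 + 6) = (2*1*7)*(4*4 + 6) = 14*(16 + 6) = 14*22 = 308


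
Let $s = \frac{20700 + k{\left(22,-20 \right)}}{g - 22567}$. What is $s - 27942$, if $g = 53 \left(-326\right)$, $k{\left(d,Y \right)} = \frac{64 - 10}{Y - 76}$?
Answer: $- \frac{17813915031}{637520} \approx -27943.0$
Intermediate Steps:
$k{\left(d,Y \right)} = \frac{54}{-76 + Y}$
$g = -17278$
$s = - \frac{331191}{637520}$ ($s = \frac{20700 + \frac{54}{-76 - 20}}{-17278 - 22567} = \frac{20700 + \frac{54}{-96}}{-39845} = \left(20700 + 54 \left(- \frac{1}{96}\right)\right) \left(- \frac{1}{39845}\right) = \left(20700 - \frac{9}{16}\right) \left(- \frac{1}{39845}\right) = \frac{331191}{16} \left(- \frac{1}{39845}\right) = - \frac{331191}{637520} \approx -0.5195$)
$s - 27942 = - \frac{331191}{637520} - 27942 = - \frac{17813915031}{637520}$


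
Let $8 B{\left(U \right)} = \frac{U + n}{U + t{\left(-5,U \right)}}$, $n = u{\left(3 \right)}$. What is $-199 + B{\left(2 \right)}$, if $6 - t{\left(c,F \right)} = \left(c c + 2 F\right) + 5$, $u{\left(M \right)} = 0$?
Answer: $- \frac{20697}{104} \approx -199.01$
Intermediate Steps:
$n = 0$
$t{\left(c,F \right)} = 1 - c^{2} - 2 F$ ($t{\left(c,F \right)} = 6 - \left(\left(c c + 2 F\right) + 5\right) = 6 - \left(\left(c^{2} + 2 F\right) + 5\right) = 6 - \left(5 + c^{2} + 2 F\right) = 1 - c^{2} - 2 F$)
$B{\left(U \right)} = \frac{U}{8 \left(-24 - U\right)}$ ($B{\left(U \right)} = \frac{\left(U + 0\right) \frac{1}{U - \left(24 + 2 U\right)}}{8} = \frac{U \frac{1}{U - \left(24 + 2 U\right)}}{8} = \frac{U \frac{1}{-24 - U}}{8} = \frac{U}{8 \left(-24 - U\right)}$)
$-199 + B{\left(2 \right)} = -199 + \frac{1}{8} \cdot 2 \frac{1}{-24 - 2} = -199 + \frac{1}{8} \cdot 2 \frac{1}{-26} = -199 + \frac{1}{8} \cdot 2 \left(- \frac{1}{26}\right) = -199 - \frac{1}{104} = - \frac{20697}{104}$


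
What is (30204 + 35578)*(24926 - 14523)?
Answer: 684330146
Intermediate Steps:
(30204 + 35578)*(24926 - 14523) = 65782*10403 = 684330146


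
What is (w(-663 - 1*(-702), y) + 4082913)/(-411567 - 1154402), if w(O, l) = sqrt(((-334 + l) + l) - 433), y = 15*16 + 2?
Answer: -4082913/1565969 - I*sqrt(283)/1565969 ≈ -2.6073 - 1.0743e-5*I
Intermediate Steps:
y = 242 (y = 240 + 2 = 242)
w(O, l) = sqrt(-767 + 2*l) (w(O, l) = sqrt((-334 + 2*l) - 433) = sqrt(-767 + 2*l))
(w(-663 - 1*(-702), y) + 4082913)/(-411567 - 1154402) = (sqrt(-767 + 2*242) + 4082913)/(-411567 - 1154402) = (sqrt(-767 + 484) + 4082913)/(-1565969) = (sqrt(-283) + 4082913)*(-1/1565969) = (I*sqrt(283) + 4082913)*(-1/1565969) = (4082913 + I*sqrt(283))*(-1/1565969) = -4082913/1565969 - I*sqrt(283)/1565969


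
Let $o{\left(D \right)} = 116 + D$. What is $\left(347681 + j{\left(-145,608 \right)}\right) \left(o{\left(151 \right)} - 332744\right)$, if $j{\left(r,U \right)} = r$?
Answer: $-115547726672$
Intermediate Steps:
$\left(347681 + j{\left(-145,608 \right)}\right) \left(o{\left(151 \right)} - 332744\right) = \left(347681 - 145\right) \left(\left(116 + 151\right) - 332744\right) = 347536 \left(267 - 332744\right) = 347536 \left(-332477\right) = -115547726672$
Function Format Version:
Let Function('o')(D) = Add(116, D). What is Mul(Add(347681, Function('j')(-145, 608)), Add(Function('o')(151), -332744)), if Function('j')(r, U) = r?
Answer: -115547726672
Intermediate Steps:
Mul(Add(347681, Function('j')(-145, 608)), Add(Function('o')(151), -332744)) = Mul(Add(347681, -145), Add(Add(116, 151), -332744)) = Mul(347536, Add(267, -332744)) = Mul(347536, -332477) = -115547726672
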